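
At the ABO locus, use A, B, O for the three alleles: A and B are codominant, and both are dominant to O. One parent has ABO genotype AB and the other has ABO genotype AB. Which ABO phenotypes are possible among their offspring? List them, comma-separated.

Gametes from AB × AB give offspring ABO genotypes AA, AB, BB, i.e. phenotypes A, B, AB.

A, B, AB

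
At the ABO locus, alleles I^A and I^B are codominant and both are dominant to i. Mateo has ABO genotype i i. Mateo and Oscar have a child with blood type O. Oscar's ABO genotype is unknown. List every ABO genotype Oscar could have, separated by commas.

I^A i, I^B i, i i

For each candidate genotype of Oscar, check whether crossing it with i i can produce every observed child phenotype.
  I^A I^A → possible child types {A} ✗
  I^A I^B → possible child types {A, B} ✗
  I^A i → possible child types {O, A} ✓
  I^B I^B → possible child types {B} ✗
  I^B i → possible child types {O, B} ✓
  i i → possible child types {O} ✓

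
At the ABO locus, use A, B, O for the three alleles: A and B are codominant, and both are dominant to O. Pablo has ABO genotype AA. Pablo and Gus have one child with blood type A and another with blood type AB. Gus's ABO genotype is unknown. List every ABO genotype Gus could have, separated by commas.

AB, BO

For each candidate genotype of Gus, check whether crossing it with AA can produce every observed child phenotype.
  AA → possible child types {A} ✗
  AB → possible child types {A, AB} ✓
  AO → possible child types {A} ✗
  BB → possible child types {AB} ✗
  BO → possible child types {A, AB} ✓
  OO → possible child types {A} ✗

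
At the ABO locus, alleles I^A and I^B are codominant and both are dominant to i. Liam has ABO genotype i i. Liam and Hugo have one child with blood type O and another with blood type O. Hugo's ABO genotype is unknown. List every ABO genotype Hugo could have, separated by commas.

For each candidate genotype of Hugo, check whether crossing it with i i can produce every observed child phenotype.
  I^A I^A → possible child types {A} ✗
  I^A I^B → possible child types {A, B} ✗
  I^A i → possible child types {O, A} ✓
  I^B I^B → possible child types {B} ✗
  I^B i → possible child types {O, B} ✓
  i i → possible child types {O} ✓

I^A i, I^B i, i i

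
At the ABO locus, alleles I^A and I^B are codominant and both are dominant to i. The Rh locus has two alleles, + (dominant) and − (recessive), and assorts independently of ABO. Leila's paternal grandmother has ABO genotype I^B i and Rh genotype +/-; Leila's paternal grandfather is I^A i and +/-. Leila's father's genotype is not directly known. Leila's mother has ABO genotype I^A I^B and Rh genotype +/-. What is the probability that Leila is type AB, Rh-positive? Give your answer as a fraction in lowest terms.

3/16

Leila's father's ABO genotype from I^B i × I^A i: 1/4 I^A I^B, 1/4 I^A i, 1/4 I^B i, 1/4 i i.
Crossing each possibility with the mother I^A I^B and summing P(type AB): 1/4·1/2 + 1/4·1/4 + 1/4·1/4 + 1/4·0 = 1/4.
Similarly for Rh via the father's Rh distribution: P(Rh+) = 3/4.
Independent loci: 1/4 × 3/4 = 3/16.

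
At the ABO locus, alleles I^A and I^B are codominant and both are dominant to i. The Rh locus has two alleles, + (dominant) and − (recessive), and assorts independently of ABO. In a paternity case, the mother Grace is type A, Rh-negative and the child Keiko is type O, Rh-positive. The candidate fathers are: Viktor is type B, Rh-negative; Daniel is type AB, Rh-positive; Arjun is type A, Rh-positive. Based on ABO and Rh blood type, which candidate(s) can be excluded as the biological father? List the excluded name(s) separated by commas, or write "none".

A candidate is excluded only if no genotype consistent with his phenotype could produce a type O, Rh-positive child with a type A, Rh-negative mother.
Viktor (type B, Rh-): no genotype consistent with that phenotype can produce a type-O Rh+ child with a type-A mother.
Daniel (type AB, Rh+): no genotype consistent with that phenotype can produce a type-O Rh+ child with a type-A mother.

Viktor, Daniel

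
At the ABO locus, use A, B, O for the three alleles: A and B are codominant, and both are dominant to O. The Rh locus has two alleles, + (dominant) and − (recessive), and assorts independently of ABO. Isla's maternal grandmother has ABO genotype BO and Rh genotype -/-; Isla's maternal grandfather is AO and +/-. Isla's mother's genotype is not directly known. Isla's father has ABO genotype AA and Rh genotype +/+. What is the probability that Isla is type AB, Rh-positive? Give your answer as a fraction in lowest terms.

Isla's mother's ABO genotype from BO × AO: 1/4 AB, 1/4 AO, 1/4 BO, 1/4 OO.
Crossing each possibility with the father AA and summing P(type AB): 1/4·1/2 + 1/4·0 + 1/4·1/2 + 1/4·0 = 1/4.
Similarly for Rh via the mother's Rh distribution: P(Rh+) = 1.
Independent loci: 1/4 × 1 = 1/4.

1/4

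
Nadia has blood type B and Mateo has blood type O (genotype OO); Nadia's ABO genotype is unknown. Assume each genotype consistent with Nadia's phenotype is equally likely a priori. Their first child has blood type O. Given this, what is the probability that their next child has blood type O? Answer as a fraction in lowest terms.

1/2

Possible genotypes: Nadia ∈ {BB, BO}; Mateo ∈ {OO}.
Weight each parental genotype pair by prior × P(type-O child):
  BO × OO: posterior weight 1; P(next child type O) = 1/2.
Weighted sum = 1/2.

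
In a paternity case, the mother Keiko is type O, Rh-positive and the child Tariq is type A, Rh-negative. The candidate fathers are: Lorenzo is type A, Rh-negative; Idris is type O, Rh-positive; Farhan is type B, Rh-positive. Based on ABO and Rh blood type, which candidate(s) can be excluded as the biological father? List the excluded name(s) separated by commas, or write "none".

Idris, Farhan

A candidate is excluded only if no genotype consistent with his phenotype could produce a type A, Rh-negative child with a type O, Rh-positive mother.
Idris (type O, Rh+): no genotype consistent with that phenotype can produce a type-A Rh- child with a type-O mother.
Farhan (type B, Rh+): no genotype consistent with that phenotype can produce a type-A Rh- child with a type-O mother.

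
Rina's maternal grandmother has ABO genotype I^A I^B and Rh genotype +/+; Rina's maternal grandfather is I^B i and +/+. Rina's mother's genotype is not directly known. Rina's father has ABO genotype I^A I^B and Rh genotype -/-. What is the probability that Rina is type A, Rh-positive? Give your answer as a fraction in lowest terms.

1/4

Rina's mother's ABO genotype from I^A I^B × I^B i: 1/4 I^A I^B, 1/4 I^A i, 1/4 I^B I^B, 1/4 I^B i.
Crossing each possibility with the father I^A I^B and summing P(type A): 1/4·1/4 + 1/4·1/2 + 1/4·0 + 1/4·1/4 = 1/4.
Similarly for Rh via the mother's Rh distribution: P(Rh+) = 1.
Independent loci: 1/4 × 1 = 1/4.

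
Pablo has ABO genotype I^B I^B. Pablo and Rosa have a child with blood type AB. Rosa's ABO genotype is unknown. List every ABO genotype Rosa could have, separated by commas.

For each candidate genotype of Rosa, check whether crossing it with I^B I^B can produce every observed child phenotype.
  I^A I^A → possible child types {AB} ✓
  I^A I^B → possible child types {B, AB} ✓
  I^A i → possible child types {B, AB} ✓
  I^B I^B → possible child types {B} ✗
  I^B i → possible child types {B} ✗
  i i → possible child types {B} ✗

I^A I^A, I^A I^B, I^A i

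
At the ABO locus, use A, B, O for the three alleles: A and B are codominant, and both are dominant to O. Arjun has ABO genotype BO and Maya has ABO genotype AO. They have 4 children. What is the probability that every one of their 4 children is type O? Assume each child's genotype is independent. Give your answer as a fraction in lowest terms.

ABO cross BO × AO → 1/4 O, 1/4 A, 1/4 B, 1/4 AB.
So P(type O) = 1/4 per child.
All 4 independent: (1/4)^4 = 1/256.

1/256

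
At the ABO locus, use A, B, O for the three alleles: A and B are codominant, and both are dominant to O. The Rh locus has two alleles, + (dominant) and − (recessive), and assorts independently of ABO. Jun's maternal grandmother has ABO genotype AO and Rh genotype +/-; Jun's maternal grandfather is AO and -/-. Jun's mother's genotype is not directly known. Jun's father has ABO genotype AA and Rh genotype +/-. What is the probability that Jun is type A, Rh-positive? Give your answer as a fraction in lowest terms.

5/8

Jun's mother's ABO genotype from AO × AO: 1/4 AA, 1/2 AO, 1/4 OO.
Crossing each possibility with the father AA and summing P(type A): 1/4·1 + 1/2·1 + 1/4·1 = 1.
Similarly for Rh via the mother's Rh distribution: P(Rh+) = 5/8.
Independent loci: 1 × 5/8 = 5/8.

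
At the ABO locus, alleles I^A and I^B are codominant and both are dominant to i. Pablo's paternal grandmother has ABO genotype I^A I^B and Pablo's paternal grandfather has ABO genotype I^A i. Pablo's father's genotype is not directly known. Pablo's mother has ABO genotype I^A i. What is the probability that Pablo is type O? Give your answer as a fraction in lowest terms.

1/8

Pablo's father's ABO genotype from I^A I^B × I^A i: 1/4 I^A I^A, 1/4 I^A I^B, 1/4 I^A i, 1/4 I^B i.
Crossing each possibility with the mother I^A i and summing P(type O): 1/4·0 + 1/4·0 + 1/4·1/4 + 1/4·1/4 = 1/8.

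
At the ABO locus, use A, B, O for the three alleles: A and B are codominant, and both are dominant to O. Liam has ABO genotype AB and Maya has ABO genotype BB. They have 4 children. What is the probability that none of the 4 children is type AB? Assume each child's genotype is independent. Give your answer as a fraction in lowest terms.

1/16

ABO cross AB × BB → 1/2 B, 1/2 AB.
So P(type AB) = 1/2 per child.
P(not type AB) = 1/2 for one child; (1/2)^4 = 1/16.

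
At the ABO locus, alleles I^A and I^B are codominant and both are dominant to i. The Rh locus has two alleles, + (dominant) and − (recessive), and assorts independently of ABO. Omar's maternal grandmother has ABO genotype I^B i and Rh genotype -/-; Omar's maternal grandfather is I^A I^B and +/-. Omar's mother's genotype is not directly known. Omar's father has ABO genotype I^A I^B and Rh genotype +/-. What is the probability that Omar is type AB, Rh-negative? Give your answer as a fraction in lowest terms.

Omar's mother's ABO genotype from I^B i × I^A I^B: 1/4 I^A I^B, 1/4 I^A i, 1/4 I^B I^B, 1/4 I^B i.
Crossing each possibility with the father I^A I^B and summing P(type AB): 1/4·1/2 + 1/4·1/4 + 1/4·1/2 + 1/4·1/4 = 3/8.
Similarly for Rh via the mother's Rh distribution: P(Rh-) = 3/8.
Independent loci: 3/8 × 3/8 = 9/64.

9/64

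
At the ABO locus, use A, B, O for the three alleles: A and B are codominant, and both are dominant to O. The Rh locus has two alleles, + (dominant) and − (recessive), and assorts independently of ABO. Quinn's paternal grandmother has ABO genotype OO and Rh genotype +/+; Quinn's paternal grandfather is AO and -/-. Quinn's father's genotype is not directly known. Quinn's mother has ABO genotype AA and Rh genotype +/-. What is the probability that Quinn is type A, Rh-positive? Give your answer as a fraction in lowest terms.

3/4

Quinn's father's ABO genotype from OO × AO: 1/2 AO, 1/2 OO.
Crossing each possibility with the mother AA and summing P(type A): 1/2·1 + 1/2·1 = 1.
Similarly for Rh via the father's Rh distribution: P(Rh+) = 3/4.
Independent loci: 1 × 3/4 = 3/4.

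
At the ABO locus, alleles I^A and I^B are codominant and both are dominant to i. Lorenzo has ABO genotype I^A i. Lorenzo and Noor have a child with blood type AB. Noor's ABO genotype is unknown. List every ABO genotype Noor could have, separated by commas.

For each candidate genotype of Noor, check whether crossing it with I^A i can produce every observed child phenotype.
  I^A I^A → possible child types {A} ✗
  I^A I^B → possible child types {A, B, AB} ✓
  I^A i → possible child types {O, A} ✗
  I^B I^B → possible child types {B, AB} ✓
  I^B i → possible child types {O, A, B, AB} ✓
  i i → possible child types {O, A} ✗

I^A I^B, I^B I^B, I^B i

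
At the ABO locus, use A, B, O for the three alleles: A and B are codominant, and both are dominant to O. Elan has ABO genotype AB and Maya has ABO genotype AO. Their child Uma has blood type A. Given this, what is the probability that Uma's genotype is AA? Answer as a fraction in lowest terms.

Cross AB × AO → 1/4 AA, 1/4 AB, 1/4 AO, 1/4 BO.
Type-A genotypes among offspring: AA (1/4), AO (1/4); total 1/2.
P(AA | type A) = (1/4) / (1/2) = 1/2.

1/2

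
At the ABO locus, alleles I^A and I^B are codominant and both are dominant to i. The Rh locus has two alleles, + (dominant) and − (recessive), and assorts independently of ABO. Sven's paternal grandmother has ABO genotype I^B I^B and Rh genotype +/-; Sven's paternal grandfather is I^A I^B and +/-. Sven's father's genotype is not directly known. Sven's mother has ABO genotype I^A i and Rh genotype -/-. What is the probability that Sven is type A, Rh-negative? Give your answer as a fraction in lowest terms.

1/8

Sven's father's ABO genotype from I^B I^B × I^A I^B: 1/2 I^A I^B, 1/2 I^B I^B.
Crossing each possibility with the mother I^A i and summing P(type A): 1/2·1/2 + 1/2·0 = 1/4.
Similarly for Rh via the father's Rh distribution: P(Rh-) = 1/2.
Independent loci: 1/4 × 1/2 = 1/8.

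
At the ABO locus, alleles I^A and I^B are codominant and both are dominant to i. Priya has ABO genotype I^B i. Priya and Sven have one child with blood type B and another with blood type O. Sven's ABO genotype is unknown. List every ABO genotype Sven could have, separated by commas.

For each candidate genotype of Sven, check whether crossing it with I^B i can produce every observed child phenotype.
  I^A I^A → possible child types {A, AB} ✗
  I^A I^B → possible child types {A, B, AB} ✗
  I^A i → possible child types {O, A, B, AB} ✓
  I^B I^B → possible child types {B} ✗
  I^B i → possible child types {O, B} ✓
  i i → possible child types {O, B} ✓

I^A i, I^B i, i i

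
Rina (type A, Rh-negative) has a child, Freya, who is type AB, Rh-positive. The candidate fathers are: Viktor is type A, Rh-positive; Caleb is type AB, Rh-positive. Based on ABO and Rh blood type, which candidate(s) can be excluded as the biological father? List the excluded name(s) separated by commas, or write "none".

Viktor

A candidate is excluded only if no genotype consistent with his phenotype could produce a type AB, Rh-positive child with a type A, Rh-negative mother.
Viktor (type A, Rh+): no genotype consistent with that phenotype can produce a type-AB Rh+ child with a type-A mother.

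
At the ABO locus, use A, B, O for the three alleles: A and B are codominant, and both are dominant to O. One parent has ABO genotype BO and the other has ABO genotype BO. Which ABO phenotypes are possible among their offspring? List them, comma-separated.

Gametes from BO × BO give offspring ABO genotypes BB, BO, OO, i.e. phenotypes O, B.

O, B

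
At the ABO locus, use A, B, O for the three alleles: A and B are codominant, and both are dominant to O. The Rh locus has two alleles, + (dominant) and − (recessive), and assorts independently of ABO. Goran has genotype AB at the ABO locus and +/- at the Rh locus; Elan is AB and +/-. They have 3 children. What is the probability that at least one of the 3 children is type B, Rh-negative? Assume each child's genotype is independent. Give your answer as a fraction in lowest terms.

721/4096

ABO cross AB × AB → 1/4 A, 1/4 B, 1/2 AB.
Rh cross +/- × +/- → 3/4 Rh+, 1/4 Rh-; so P(type B, Rh-negative) = 1/4 × 1/4 = 1/16 per child.
P(none) = (15/16)^3 = 3375/4096; P(at least one) = 1 − 3375/4096 = 721/4096.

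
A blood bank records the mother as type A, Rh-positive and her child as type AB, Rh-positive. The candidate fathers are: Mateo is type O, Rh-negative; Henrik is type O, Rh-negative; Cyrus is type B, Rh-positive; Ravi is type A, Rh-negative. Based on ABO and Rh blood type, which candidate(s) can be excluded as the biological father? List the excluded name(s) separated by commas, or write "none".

Mateo, Henrik, Ravi

A candidate is excluded only if no genotype consistent with his phenotype could produce a type AB, Rh-positive child with a type A, Rh-positive mother.
Mateo (type O, Rh-): no genotype consistent with that phenotype can produce a type-AB Rh+ child with a type-A mother.
Henrik (type O, Rh-): no genotype consistent with that phenotype can produce a type-AB Rh+ child with a type-A mother.
Ravi (type A, Rh-): no genotype consistent with that phenotype can produce a type-AB Rh+ child with a type-A mother.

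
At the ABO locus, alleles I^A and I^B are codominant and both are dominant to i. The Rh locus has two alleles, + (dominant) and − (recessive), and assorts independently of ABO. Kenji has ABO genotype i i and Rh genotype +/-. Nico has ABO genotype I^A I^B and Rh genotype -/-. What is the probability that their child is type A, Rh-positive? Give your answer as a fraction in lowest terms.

1/4

ABO cross i i × I^A I^B → offspring phenotypes: 1/2 A, 1/2 B.
Rh cross +/- × -/- → 1/2 Rh+, 1/2 Rh-.
Independent loci: P(type A, Rh-positive) = 1/2 × 1/2 = 1/4.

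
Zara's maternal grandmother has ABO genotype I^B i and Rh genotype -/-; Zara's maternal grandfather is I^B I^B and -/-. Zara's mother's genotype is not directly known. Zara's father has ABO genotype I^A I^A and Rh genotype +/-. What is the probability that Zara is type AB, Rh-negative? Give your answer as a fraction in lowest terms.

Zara's mother's ABO genotype from I^B i × I^B I^B: 1/2 I^B I^B, 1/2 I^B i.
Crossing each possibility with the father I^A I^A and summing P(type AB): 1/2·1 + 1/2·1/2 = 3/4.
Similarly for Rh via the mother's Rh distribution: P(Rh-) = 1/2.
Independent loci: 3/4 × 1/2 = 3/8.

3/8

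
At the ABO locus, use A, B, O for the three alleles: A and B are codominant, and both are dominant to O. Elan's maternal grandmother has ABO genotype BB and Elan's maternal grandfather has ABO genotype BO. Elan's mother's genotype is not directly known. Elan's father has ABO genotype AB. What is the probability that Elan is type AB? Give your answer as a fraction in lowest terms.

Elan's mother's ABO genotype from BB × BO: 1/2 BB, 1/2 BO.
Crossing each possibility with the father AB and summing P(type AB): 1/2·1/2 + 1/2·1/4 = 3/8.

3/8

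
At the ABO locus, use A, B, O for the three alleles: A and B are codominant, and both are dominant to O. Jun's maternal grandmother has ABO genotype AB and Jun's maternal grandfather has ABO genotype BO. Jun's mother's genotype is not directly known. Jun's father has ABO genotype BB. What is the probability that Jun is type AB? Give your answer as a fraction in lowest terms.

1/4

Jun's mother's ABO genotype from AB × BO: 1/4 AB, 1/4 AO, 1/4 BB, 1/4 BO.
Crossing each possibility with the father BB and summing P(type AB): 1/4·1/2 + 1/4·1/2 + 1/4·0 + 1/4·0 = 1/4.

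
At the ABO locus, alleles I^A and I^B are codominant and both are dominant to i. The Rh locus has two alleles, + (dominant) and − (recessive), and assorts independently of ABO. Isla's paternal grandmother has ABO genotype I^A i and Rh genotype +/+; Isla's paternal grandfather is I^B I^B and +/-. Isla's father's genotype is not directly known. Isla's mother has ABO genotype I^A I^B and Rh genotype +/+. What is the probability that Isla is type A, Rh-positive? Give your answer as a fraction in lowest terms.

Isla's father's ABO genotype from I^A i × I^B I^B: 1/2 I^A I^B, 1/2 I^B i.
Crossing each possibility with the mother I^A I^B and summing P(type A): 1/2·1/4 + 1/2·1/4 = 1/4.
Similarly for Rh via the father's Rh distribution: P(Rh+) = 1.
Independent loci: 1/4 × 1 = 1/4.

1/4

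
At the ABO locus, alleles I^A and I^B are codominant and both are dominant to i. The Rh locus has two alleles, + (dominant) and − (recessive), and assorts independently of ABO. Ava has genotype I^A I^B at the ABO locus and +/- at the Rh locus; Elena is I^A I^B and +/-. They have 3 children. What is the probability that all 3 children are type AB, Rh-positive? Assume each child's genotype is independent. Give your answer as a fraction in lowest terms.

27/512

ABO cross I^A I^B × I^A I^B → 1/4 A, 1/4 B, 1/2 AB.
Rh cross +/- × +/- → 3/4 Rh+, 1/4 Rh-; so P(type AB, Rh-positive) = 1/2 × 3/4 = 3/8 per child.
All 3 independent: (3/8)^3 = 27/512.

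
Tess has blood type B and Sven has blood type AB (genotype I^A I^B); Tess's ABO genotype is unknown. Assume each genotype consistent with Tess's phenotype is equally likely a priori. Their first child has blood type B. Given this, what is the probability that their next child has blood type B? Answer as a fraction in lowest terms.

1/2

Possible genotypes: Tess ∈ {I^B I^B, I^B i}; Sven ∈ {I^A I^B}.
Weight each parental genotype pair by prior × P(type-B child):
  I^B I^B × I^A I^B: posterior weight 1/2; P(next child type B) = 1/2.
  I^B i × I^A I^B: posterior weight 1/2; P(next child type B) = 1/2.
Weighted sum = 1/2.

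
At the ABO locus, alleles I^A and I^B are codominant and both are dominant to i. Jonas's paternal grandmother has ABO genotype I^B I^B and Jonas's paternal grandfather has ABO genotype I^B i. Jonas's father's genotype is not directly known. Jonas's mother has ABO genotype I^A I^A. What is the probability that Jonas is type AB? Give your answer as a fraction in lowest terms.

3/4

Jonas's father's ABO genotype from I^B I^B × I^B i: 1/2 I^B I^B, 1/2 I^B i.
Crossing each possibility with the mother I^A I^A and summing P(type AB): 1/2·1 + 1/2·1/2 = 3/4.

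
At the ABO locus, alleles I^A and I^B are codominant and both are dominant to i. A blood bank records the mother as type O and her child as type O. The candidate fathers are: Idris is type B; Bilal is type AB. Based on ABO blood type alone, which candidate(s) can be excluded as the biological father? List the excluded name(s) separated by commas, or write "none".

Bilal

A candidate is excluded only if no genotype consistent with his phenotype could produce a type O child with a type O mother.
Bilal (type AB): no genotype consistent with that phenotype can produce a type-O child with a type-O mother.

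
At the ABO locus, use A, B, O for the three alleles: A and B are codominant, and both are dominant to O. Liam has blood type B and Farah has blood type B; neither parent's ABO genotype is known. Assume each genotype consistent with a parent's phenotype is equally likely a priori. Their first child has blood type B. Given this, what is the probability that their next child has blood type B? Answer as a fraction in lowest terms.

Possible genotypes: Liam ∈ {BB, BO}; Farah ∈ {BB, BO}.
Weight each parental genotype pair by prior × P(type-B child):
  BB × BB: posterior weight 4/15; P(next child type B) = 1.
  BB × BO: posterior weight 4/15; P(next child type B) = 1.
  BO × BB: posterior weight 4/15; P(next child type B) = 1.
  BO × BO: posterior weight 1/5; P(next child type B) = 3/4.
Weighted sum = 19/20.

19/20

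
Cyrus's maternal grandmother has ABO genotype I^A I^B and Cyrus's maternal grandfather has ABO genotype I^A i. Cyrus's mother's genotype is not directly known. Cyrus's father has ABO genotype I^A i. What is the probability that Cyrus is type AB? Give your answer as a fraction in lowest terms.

1/8

Cyrus's mother's ABO genotype from I^A I^B × I^A i: 1/4 I^A I^A, 1/4 I^A I^B, 1/4 I^A i, 1/4 I^B i.
Crossing each possibility with the father I^A i and summing P(type AB): 1/4·0 + 1/4·1/4 + 1/4·0 + 1/4·1/4 = 1/8.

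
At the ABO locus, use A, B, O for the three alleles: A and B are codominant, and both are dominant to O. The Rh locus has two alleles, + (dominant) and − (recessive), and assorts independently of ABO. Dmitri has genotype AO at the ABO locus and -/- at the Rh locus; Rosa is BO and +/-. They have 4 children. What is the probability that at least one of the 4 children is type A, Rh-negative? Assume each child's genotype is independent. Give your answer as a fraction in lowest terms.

ABO cross AO × BO → 1/4 O, 1/4 A, 1/4 B, 1/4 AB.
Rh cross -/- × +/- → 1/2 Rh+, 1/2 Rh-; so P(type A, Rh-negative) = 1/4 × 1/2 = 1/8 per child.
P(none) = (7/8)^4 = 2401/4096; P(at least one) = 1 − 2401/4096 = 1695/4096.

1695/4096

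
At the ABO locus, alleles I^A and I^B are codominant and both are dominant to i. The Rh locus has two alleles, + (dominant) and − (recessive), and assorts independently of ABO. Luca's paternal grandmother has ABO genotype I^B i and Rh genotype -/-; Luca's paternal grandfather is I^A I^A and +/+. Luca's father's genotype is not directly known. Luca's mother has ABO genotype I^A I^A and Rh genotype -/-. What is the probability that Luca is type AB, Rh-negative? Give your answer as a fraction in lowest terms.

1/8

Luca's father's ABO genotype from I^B i × I^A I^A: 1/2 I^A I^B, 1/2 I^A i.
Crossing each possibility with the mother I^A I^A and summing P(type AB): 1/2·1/2 + 1/2·0 = 1/4.
Similarly for Rh via the father's Rh distribution: P(Rh-) = 1/2.
Independent loci: 1/4 × 1/2 = 1/8.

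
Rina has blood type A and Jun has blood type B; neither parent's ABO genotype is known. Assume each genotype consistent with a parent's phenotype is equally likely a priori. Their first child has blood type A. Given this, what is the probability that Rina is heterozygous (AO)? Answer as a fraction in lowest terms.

1/3

Possible genotypes: Rina ∈ {AA, AO}; Jun ∈ {BB, BO}.
Weight each parental genotype pair by prior × P(type-A child):
  AA × BO: posterior weight 2/3.
  AO × BO: posterior weight 1/3.
Sum the posterior weight over pairs where Rina is AO: 1/3.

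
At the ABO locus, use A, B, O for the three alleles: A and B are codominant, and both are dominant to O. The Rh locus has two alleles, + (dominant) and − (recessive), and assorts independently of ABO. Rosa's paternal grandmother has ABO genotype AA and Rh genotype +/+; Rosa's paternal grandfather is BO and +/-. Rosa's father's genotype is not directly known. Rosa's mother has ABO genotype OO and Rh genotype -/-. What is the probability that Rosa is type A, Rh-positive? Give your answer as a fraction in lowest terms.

3/8

Rosa's father's ABO genotype from AA × BO: 1/2 AB, 1/2 AO.
Crossing each possibility with the mother OO and summing P(type A): 1/2·1/2 + 1/2·1/2 = 1/2.
Similarly for Rh via the father's Rh distribution: P(Rh+) = 3/4.
Independent loci: 1/2 × 3/4 = 3/8.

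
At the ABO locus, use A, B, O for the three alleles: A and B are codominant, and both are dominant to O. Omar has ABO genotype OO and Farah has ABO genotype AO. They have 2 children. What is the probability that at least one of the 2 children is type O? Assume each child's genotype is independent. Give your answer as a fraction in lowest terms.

ABO cross OO × AO → 1/2 O, 1/2 A.
So P(type O) = 1/2 per child.
P(none) = (1/2)^2 = 1/4; P(at least one) = 1 − 1/4 = 3/4.

3/4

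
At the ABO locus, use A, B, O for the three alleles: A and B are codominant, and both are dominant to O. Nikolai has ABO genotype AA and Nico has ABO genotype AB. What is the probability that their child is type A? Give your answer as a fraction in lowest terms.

1/2

ABO cross AA × AB → offspring phenotypes: 1/2 A, 1/2 AB.
So P(type A) = 1/2.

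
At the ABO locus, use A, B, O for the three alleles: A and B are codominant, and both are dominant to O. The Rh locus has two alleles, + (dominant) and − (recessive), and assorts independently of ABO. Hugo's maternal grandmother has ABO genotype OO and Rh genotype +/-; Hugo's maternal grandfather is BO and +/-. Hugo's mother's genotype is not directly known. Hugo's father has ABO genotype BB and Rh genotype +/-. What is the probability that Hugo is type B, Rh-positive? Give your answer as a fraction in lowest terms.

Hugo's mother's ABO genotype from OO × BO: 1/2 BO, 1/2 OO.
Crossing each possibility with the father BB and summing P(type B): 1/2·1 + 1/2·1 = 1.
Similarly for Rh via the mother's Rh distribution: P(Rh+) = 3/4.
Independent loci: 1 × 3/4 = 3/4.

3/4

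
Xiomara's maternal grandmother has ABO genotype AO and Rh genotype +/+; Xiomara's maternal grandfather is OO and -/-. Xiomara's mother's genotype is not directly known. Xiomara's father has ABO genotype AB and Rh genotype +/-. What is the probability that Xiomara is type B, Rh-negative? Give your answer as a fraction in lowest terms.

3/32

Xiomara's mother's ABO genotype from AO × OO: 1/2 AO, 1/2 OO.
Crossing each possibility with the father AB and summing P(type B): 1/2·1/4 + 1/2·1/2 = 3/8.
Similarly for Rh via the mother's Rh distribution: P(Rh-) = 1/4.
Independent loci: 3/8 × 1/4 = 3/32.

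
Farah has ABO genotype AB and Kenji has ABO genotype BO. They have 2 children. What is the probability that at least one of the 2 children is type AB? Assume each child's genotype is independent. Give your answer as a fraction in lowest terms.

ABO cross AB × BO → 1/4 A, 1/2 B, 1/4 AB.
So P(type AB) = 1/4 per child.
P(none) = (3/4)^2 = 9/16; P(at least one) = 1 − 9/16 = 7/16.

7/16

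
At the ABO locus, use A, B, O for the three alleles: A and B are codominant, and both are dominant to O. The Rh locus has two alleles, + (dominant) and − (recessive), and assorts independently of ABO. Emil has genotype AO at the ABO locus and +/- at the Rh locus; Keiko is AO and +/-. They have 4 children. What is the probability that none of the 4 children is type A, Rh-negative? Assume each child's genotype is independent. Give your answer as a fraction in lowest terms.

28561/65536

ABO cross AO × AO → 1/4 O, 3/4 A.
Rh cross +/- × +/- → 3/4 Rh+, 1/4 Rh-; so P(type A, Rh-negative) = 3/4 × 1/4 = 3/16 per child.
P(not type A, Rh-negative) = 13/16 for one child; (13/16)^4 = 28561/65536.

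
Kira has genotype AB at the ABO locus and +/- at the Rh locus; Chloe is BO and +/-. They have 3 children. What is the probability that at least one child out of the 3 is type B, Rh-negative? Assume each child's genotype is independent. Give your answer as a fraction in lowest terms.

169/512

ABO cross AB × BO → 1/4 A, 1/2 B, 1/4 AB.
Rh cross +/- × +/- → 3/4 Rh+, 1/4 Rh-; so P(type B, Rh-negative) = 1/2 × 1/4 = 1/8 per child.
P(none) = (7/8)^3 = 343/512; P(at least one) = 1 − 343/512 = 169/512.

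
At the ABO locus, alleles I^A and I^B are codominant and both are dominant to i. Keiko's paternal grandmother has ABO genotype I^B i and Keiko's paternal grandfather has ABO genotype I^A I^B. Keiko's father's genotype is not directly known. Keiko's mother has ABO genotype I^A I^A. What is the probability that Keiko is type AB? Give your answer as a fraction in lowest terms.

Keiko's father's ABO genotype from I^B i × I^A I^B: 1/4 I^A I^B, 1/4 I^A i, 1/4 I^B I^B, 1/4 I^B i.
Crossing each possibility with the mother I^A I^A and summing P(type AB): 1/4·1/2 + 1/4·0 + 1/4·1 + 1/4·1/2 = 1/2.

1/2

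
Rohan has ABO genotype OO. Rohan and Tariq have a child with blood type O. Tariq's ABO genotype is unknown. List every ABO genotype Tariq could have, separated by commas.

For each candidate genotype of Tariq, check whether crossing it with OO can produce every observed child phenotype.
  AA → possible child types {A} ✗
  AB → possible child types {A, B} ✗
  AO → possible child types {O, A} ✓
  BB → possible child types {B} ✗
  BO → possible child types {O, B} ✓
  OO → possible child types {O} ✓

AO, BO, OO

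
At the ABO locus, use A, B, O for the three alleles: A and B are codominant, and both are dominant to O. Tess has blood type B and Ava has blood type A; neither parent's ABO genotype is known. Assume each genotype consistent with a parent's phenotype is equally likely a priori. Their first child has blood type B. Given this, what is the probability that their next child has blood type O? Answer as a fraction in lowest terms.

Possible genotypes: Tess ∈ {BB, BO}; Ava ∈ {AA, AO}.
Weight each parental genotype pair by prior × P(type-B child):
  BB × AO: posterior weight 2/3; P(next child type O) = 0.
  BO × AO: posterior weight 1/3; P(next child type O) = 1/4.
Weighted sum = 1/12.

1/12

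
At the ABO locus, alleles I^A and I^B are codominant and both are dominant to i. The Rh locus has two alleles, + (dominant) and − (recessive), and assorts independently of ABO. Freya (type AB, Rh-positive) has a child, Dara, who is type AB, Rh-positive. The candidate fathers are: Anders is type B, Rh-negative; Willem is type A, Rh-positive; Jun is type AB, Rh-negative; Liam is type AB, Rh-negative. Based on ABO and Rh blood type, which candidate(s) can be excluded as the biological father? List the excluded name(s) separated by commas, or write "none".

A candidate is excluded only if no genotype consistent with his phenotype could produce a type AB, Rh-positive child with a type AB, Rh-positive mother.
Every candidate has at least one consistent genotype combination, so none can be excluded.

none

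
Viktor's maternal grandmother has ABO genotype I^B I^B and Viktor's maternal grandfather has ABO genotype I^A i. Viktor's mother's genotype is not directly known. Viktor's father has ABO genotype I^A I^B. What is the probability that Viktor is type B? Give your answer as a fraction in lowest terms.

3/8

Viktor's mother's ABO genotype from I^B I^B × I^A i: 1/2 I^A I^B, 1/2 I^B i.
Crossing each possibility with the father I^A I^B and summing P(type B): 1/2·1/4 + 1/2·1/2 = 3/8.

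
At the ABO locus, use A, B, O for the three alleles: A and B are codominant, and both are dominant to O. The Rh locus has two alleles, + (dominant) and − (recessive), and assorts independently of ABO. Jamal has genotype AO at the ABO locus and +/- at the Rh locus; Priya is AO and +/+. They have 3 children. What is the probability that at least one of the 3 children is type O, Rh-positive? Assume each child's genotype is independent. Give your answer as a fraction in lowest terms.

ABO cross AO × AO → 1/4 O, 3/4 A.
Rh cross +/- × +/+ → 1 Rh+; so P(type O, Rh-positive) = 1/4 × 1 = 1/4 per child.
P(none) = (3/4)^3 = 27/64; P(at least one) = 1 − 27/64 = 37/64.

37/64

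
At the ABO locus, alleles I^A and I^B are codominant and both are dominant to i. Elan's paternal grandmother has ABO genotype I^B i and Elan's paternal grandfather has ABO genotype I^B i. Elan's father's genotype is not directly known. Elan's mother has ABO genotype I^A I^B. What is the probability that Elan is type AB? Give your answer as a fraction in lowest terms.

Elan's father's ABO genotype from I^B i × I^B i: 1/4 I^B I^B, 1/2 I^B i, 1/4 i i.
Crossing each possibility with the mother I^A I^B and summing P(type AB): 1/4·1/2 + 1/2·1/4 + 1/4·0 = 1/4.

1/4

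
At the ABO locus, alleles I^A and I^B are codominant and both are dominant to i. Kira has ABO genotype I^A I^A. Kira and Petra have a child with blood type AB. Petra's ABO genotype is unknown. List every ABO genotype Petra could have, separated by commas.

For each candidate genotype of Petra, check whether crossing it with I^A I^A can produce every observed child phenotype.
  I^A I^A → possible child types {A} ✗
  I^A I^B → possible child types {A, AB} ✓
  I^A i → possible child types {A} ✗
  I^B I^B → possible child types {AB} ✓
  I^B i → possible child types {A, AB} ✓
  i i → possible child types {A} ✗

I^A I^B, I^B I^B, I^B i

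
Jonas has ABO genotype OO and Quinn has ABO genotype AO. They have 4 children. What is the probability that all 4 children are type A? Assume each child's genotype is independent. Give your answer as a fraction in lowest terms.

1/16

ABO cross OO × AO → 1/2 O, 1/2 A.
So P(type A) = 1/2 per child.
All 4 independent: (1/2)^4 = 1/16.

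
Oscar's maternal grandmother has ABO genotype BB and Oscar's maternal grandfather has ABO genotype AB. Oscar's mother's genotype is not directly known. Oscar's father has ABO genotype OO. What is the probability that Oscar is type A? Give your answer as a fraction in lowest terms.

1/4

Oscar's mother's ABO genotype from BB × AB: 1/2 AB, 1/2 BB.
Crossing each possibility with the father OO and summing P(type A): 1/2·1/2 + 1/2·0 = 1/4.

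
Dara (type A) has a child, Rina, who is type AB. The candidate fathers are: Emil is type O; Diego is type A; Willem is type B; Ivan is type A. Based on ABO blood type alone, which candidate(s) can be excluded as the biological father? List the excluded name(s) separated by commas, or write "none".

A candidate is excluded only if no genotype consistent with his phenotype could produce a type AB child with a type A mother.
Emil (type O): no genotype consistent with that phenotype can produce a type-AB child with a type-A mother.
Diego (type A): no genotype consistent with that phenotype can produce a type-AB child with a type-A mother.
Ivan (type A): no genotype consistent with that phenotype can produce a type-AB child with a type-A mother.

Emil, Diego, Ivan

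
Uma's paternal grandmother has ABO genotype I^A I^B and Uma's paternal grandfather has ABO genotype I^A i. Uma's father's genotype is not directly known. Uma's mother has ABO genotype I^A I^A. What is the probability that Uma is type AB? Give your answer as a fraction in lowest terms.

1/4

Uma's father's ABO genotype from I^A I^B × I^A i: 1/4 I^A I^A, 1/4 I^A I^B, 1/4 I^A i, 1/4 I^B i.
Crossing each possibility with the mother I^A I^A and summing P(type AB): 1/4·0 + 1/4·1/2 + 1/4·0 + 1/4·1/2 = 1/4.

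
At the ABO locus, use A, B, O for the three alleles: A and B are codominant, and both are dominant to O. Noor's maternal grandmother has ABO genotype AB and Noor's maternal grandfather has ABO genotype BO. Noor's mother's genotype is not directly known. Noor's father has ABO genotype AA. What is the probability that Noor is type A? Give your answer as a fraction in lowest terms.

1/2

Noor's mother's ABO genotype from AB × BO: 1/4 AB, 1/4 AO, 1/4 BB, 1/4 BO.
Crossing each possibility with the father AA and summing P(type A): 1/4·1/2 + 1/4·1 + 1/4·0 + 1/4·1/2 = 1/2.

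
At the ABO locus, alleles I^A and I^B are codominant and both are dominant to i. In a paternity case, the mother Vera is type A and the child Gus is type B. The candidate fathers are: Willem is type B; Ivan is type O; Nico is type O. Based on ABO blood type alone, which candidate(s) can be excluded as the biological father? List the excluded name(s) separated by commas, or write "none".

A candidate is excluded only if no genotype consistent with his phenotype could produce a type B child with a type A mother.
Ivan (type O): no genotype consistent with that phenotype can produce a type-B child with a type-A mother.
Nico (type O): no genotype consistent with that phenotype can produce a type-B child with a type-A mother.

Ivan, Nico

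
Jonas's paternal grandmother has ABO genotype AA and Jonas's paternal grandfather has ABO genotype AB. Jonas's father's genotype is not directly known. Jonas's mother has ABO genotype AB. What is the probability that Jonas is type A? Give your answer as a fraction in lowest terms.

3/8

Jonas's father's ABO genotype from AA × AB: 1/2 AA, 1/2 AB.
Crossing each possibility with the mother AB and summing P(type A): 1/2·1/2 + 1/2·1/4 = 3/8.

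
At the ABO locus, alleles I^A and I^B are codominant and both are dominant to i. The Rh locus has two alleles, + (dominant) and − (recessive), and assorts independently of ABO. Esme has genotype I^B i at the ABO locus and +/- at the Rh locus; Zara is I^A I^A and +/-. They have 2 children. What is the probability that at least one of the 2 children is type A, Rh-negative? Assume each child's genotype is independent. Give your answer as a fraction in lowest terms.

ABO cross I^B i × I^A I^A → 1/2 A, 1/2 AB.
Rh cross +/- × +/- → 3/4 Rh+, 1/4 Rh-; so P(type A, Rh-negative) = 1/2 × 1/4 = 1/8 per child.
P(none) = (7/8)^2 = 49/64; P(at least one) = 1 − 49/64 = 15/64.

15/64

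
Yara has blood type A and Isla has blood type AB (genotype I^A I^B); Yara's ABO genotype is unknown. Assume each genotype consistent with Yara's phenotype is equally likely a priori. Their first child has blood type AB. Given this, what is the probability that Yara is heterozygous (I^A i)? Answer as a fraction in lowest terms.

1/3

Possible genotypes: Yara ∈ {I^A I^A, I^A i}; Isla ∈ {I^A I^B}.
Weight each parental genotype pair by prior × P(type-AB child):
  I^A I^A × I^A I^B: posterior weight 2/3.
  I^A i × I^A I^B: posterior weight 1/3.
Sum the posterior weight over pairs where Yara is I^A i: 1/3.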